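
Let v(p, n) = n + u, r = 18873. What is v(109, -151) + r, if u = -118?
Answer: 18604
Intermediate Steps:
v(p, n) = -118 + n (v(p, n) = n - 118 = -118 + n)
v(109, -151) + r = (-118 - 151) + 18873 = -269 + 18873 = 18604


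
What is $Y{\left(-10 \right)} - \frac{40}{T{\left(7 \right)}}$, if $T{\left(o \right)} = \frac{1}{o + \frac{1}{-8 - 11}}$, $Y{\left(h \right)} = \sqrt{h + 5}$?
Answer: $- \frac{5280}{19} + i \sqrt{5} \approx -277.89 + 2.2361 i$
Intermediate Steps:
$Y{\left(h \right)} = \sqrt{5 + h}$
$T{\left(o \right)} = \frac{1}{- \frac{1}{19} + o}$ ($T{\left(o \right)} = \frac{1}{o + \frac{1}{-19}} = \frac{1}{o - \frac{1}{19}} = \frac{1}{- \frac{1}{19} + o}$)
$Y{\left(-10 \right)} - \frac{40}{T{\left(7 \right)}} = \sqrt{5 - 10} - \frac{40}{19 \frac{1}{-1 + 19 \cdot 7}} = \sqrt{-5} - \frac{40}{19 \frac{1}{-1 + 133}} = i \sqrt{5} - \frac{40}{19 \cdot \frac{1}{132}} = i \sqrt{5} - \frac{40}{\frac{19}{132}} = i \sqrt{5} - \frac{5280}{19} = - \frac{5280}{19} + i \sqrt{5}$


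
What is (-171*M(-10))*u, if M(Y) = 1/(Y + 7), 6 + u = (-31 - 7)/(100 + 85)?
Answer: -65436/185 ≈ -353.71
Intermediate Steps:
u = -1148/185 (u = -6 + (-31 - 7)/(100 + 85) = -6 - 38/185 = -1148/185 ≈ -6.2054)
M(Y) = 1/(7 + Y)
(-171*M(-10))*u = -171/(7 - 10)*(-1148/185) = -171/(-3)*(-1148/185) = -171*(-⅓)*(-1148/185) = 57*(-1148/185) = -65436/185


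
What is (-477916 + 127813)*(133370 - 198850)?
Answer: 22924744440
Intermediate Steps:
(-477916 + 127813)*(133370 - 198850) = -350103*(-65480) = 22924744440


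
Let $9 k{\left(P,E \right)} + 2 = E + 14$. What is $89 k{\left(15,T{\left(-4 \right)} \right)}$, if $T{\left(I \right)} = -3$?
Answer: $89$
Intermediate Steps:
$k{\left(P,E \right)} = \frac{4}{3} + \frac{E}{9}$ ($k{\left(P,E \right)} = - \frac{2}{9} + \frac{E + 14}{9} = - \frac{2}{9} + \frac{14 + E}{9} = - \frac{2}{9} + \left(\frac{14}{9} + \frac{E}{9}\right) = \frac{4}{3} + \frac{E}{9}$)
$89 k{\left(15,T{\left(-4 \right)} \right)} = 89 \left(\frac{4}{3} + \frac{1}{9} \left(-3\right)\right) = 89 \left(\frac{4}{3} - \frac{1}{3}\right) = 89 \cdot 1 = 89$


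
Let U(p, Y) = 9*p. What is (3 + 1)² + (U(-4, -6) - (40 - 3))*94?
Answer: -6846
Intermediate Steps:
(3 + 1)² + (U(-4, -6) - (40 - 3))*94 = (3 + 1)² + (9*(-4) - (40 - 3))*94 = 4² + (-36 - 1*37)*94 = 16 + (-36 - 37)*94 = 16 - 73*94 = 16 - 6862 = -6846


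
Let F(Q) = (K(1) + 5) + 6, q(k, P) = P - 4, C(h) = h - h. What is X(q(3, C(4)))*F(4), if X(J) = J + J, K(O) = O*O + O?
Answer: -104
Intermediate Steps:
C(h) = 0
K(O) = O + O² (K(O) = O² + O = O + O²)
q(k, P) = -4 + P
F(Q) = 13 (F(Q) = (1*(1 + 1) + 5) + 6 = (1*2 + 5) + 6 = (2 + 5) + 6 = 7 + 6 = 13)
X(J) = 2*J
X(q(3, C(4)))*F(4) = (2*(-4 + 0))*13 = (2*(-4))*13 = -8*13 = -104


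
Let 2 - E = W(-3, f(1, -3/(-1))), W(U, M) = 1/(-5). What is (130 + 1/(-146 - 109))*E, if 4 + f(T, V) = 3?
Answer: 364639/1275 ≈ 285.99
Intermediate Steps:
f(T, V) = -1 (f(T, V) = -4 + 3 = -1)
W(U, M) = -1/5
E = 11/5 (E = 2 - 1*(-1/5) = 2 + 1/5 = 11/5 ≈ 2.2000)
(130 + 1/(-146 - 109))*E = (130 + 1/(-146 - 109))*(11/5) = (130 + 1/(-255))*(11/5) = (130 - 1/255)*(11/5) = (33149/255)*(11/5) = 364639/1275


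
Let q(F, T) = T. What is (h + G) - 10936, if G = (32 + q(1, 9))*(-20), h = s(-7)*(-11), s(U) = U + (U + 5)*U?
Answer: -11833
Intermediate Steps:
s(U) = U + U*(5 + U) (s(U) = U + (5 + U)*U = U + U*(5 + U))
h = -77 (h = -7*(6 - 7)*(-11) = -7*(-1)*(-11) = 7*(-11) = -77)
G = -820 (G = (32 + 9)*(-20) = 41*(-20) = -820)
(h + G) - 10936 = (-77 - 820) - 10936 = -897 - 10936 = -11833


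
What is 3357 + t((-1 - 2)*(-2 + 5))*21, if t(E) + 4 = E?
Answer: 3084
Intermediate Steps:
t(E) = -4 + E
3357 + t((-1 - 2)*(-2 + 5))*21 = 3357 + (-4 + (-1 - 2)*(-2 + 5))*21 = 3357 + (-4 - 3*3)*21 = 3357 + (-4 - 9)*21 = 3357 - 13*21 = 3357 - 273 = 3084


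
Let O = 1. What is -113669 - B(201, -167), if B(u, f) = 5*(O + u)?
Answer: -114679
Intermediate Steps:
B(u, f) = 5 + 5*u (B(u, f) = 5*(1 + u) = 5 + 5*u)
-113669 - B(201, -167) = -113669 - (5 + 5*201) = -113669 - (5 + 1005) = -113669 - 1*1010 = -113669 - 1010 = -114679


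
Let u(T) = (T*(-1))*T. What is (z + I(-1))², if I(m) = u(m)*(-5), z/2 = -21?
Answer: 1369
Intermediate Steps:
u(T) = -T² (u(T) = (-T)*T = -T²)
z = -42 (z = 2*(-21) = -42)
I(m) = 5*m² (I(m) = -m²*(-5) = 5*m²)
(z + I(-1))² = (-42 + 5*(-1)²)² = (-42 + 5*1)² = (-42 + 5)² = (-37)² = 1369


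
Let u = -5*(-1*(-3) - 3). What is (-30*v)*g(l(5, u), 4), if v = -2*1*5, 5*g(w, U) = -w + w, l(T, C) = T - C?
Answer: 0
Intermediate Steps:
u = 0 (u = -5*(3 - 3) = -5*0 = 0)
g(w, U) = 0 (g(w, U) = (-w + w)/5 = (⅕)*0 = 0)
v = -10 (v = -2*5 = -10)
(-30*v)*g(l(5, u), 4) = -30*(-10)*0 = 300*0 = 0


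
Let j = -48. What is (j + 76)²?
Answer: 784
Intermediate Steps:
(j + 76)² = (-48 + 76)² = 28² = 784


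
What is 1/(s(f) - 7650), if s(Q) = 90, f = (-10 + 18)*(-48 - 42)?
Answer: -1/7560 ≈ -0.00013228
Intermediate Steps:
f = -720 (f = 8*(-90) = -720)
1/(s(f) - 7650) = 1/(90 - 7650) = 1/(-7560) = -1/7560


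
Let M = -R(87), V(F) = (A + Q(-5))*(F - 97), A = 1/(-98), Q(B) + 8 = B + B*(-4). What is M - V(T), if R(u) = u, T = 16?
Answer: 46959/98 ≈ 479.17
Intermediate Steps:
Q(B) = -8 - 3*B (Q(B) = -8 + (B + B*(-4)) = -8 + (B - 4*B) = -8 - 3*B)
A = -1/98 ≈ -0.010204
V(F) = -66445/98 + 685*F/98 (V(F) = (-1/98 + (-8 - 3*(-5)))*(F - 97) = (-1/98 + (-8 + 15))*(-97 + F) = (-1/98 + 7)*(-97 + F) = 685*(-97 + F)/98 = -66445/98 + 685*F/98)
M = -87 (M = -1*87 = -87)
M - V(T) = -87 - (-66445/98 + (685/98)*16) = -87 - (-66445/98 + 5480/49) = -87 - 1*(-55485/98) = -87 + 55485/98 = 46959/98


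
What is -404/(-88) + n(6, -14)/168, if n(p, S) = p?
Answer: 1425/308 ≈ 4.6266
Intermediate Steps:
-404/(-88) + n(6, -14)/168 = -404/(-88) + 6/168 = -404*(-1/88) + 6*(1/168) = 101/22 + 1/28 = 1425/308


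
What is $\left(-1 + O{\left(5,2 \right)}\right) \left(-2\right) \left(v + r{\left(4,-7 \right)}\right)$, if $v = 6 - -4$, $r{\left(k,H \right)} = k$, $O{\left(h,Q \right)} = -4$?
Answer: $140$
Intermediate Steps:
$v = 10$ ($v = 6 + 4 = 10$)
$\left(-1 + O{\left(5,2 \right)}\right) \left(-2\right) \left(v + r{\left(4,-7 \right)}\right) = \left(-1 - 4\right) \left(-2\right) \left(10 + 4\right) = \left(-5\right) \left(-2\right) 14 = 10 \cdot 14 = 140$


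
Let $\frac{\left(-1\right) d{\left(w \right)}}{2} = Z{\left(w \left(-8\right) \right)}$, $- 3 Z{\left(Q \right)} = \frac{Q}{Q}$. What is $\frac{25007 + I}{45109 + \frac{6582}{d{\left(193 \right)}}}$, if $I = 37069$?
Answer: $\frac{31038}{27491} \approx 1.129$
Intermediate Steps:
$Z{\left(Q \right)} = - \frac{1}{3}$ ($Z{\left(Q \right)} = - \frac{Q \frac{1}{Q}}{3} = \left(- \frac{1}{3}\right) 1 = - \frac{1}{3}$)
$d{\left(w \right)} = \frac{2}{3}$ ($d{\left(w \right)} = \left(-2\right) \left(- \frac{1}{3}\right) = \frac{2}{3}$)
$\frac{25007 + I}{45109 + \frac{6582}{d{\left(193 \right)}}} = \frac{25007 + 37069}{45109 + \frac{6582}{\frac{2}{3}}} = \frac{62076}{45109 + 6582 \cdot \frac{3}{2}} = \frac{62076}{45109 + 9873} = \frac{62076}{54982} = 62076 \cdot \frac{1}{54982} = \frac{31038}{27491}$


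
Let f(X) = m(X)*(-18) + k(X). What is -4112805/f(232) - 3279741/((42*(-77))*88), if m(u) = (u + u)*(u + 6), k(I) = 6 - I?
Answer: 1281767178007/94294910864 ≈ 13.593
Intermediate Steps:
m(u) = 2*u*(6 + u) (m(u) = (2*u)*(6 + u) = 2*u*(6 + u))
f(X) = 6 - X - 36*X*(6 + X) (f(X) = (2*X*(6 + X))*(-18) + (6 - X) = -36*X*(6 + X) + (6 - X) = 6 - X - 36*X*(6 + X))
-4112805/f(232) - 3279741/((42*(-77))*88) = -4112805/(6 - 1*232 - 36*232*(6 + 232)) - 3279741/((42*(-77))*88) = -4112805/(6 - 232 - 36*232*238) - 3279741/((-3234*88)) = -4112805/(6 - 232 - 1987776) - 3279741/(-284592) = -4112805/(-1988002) - 3279741*(-1/284592) = -4112805*(-1/1988002) + 1093247/94864 = 4112805/1988002 + 1093247/94864 = 1281767178007/94294910864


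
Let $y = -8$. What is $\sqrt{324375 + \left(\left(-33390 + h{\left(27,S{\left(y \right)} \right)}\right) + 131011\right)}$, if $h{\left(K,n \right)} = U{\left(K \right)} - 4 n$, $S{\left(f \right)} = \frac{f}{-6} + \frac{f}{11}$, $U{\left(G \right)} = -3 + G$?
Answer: $\frac{2 \sqrt{114894285}}{33} \approx 649.63$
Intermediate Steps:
$S{\left(f \right)} = - \frac{5 f}{66}$ ($S{\left(f \right)} = f \left(- \frac{1}{6}\right) + f \frac{1}{11} = - \frac{f}{6} + \frac{f}{11} = - \frac{5 f}{66}$)
$h{\left(K,n \right)} = -3 + K - 4 n$ ($h{\left(K,n \right)} = \left(-3 + K\right) - 4 n = -3 + K - 4 n$)
$\sqrt{324375 + \left(\left(-33390 + h{\left(27,S{\left(y \right)} \right)}\right) + 131011\right)} = \sqrt{324375 + \left(\left(-33390 - \left(-24 + 4 \left(- \frac{5}{66}\right) \left(-8\right)\right)\right) + 131011\right)} = \sqrt{324375 + \left(\left(-33390 - - \frac{712}{33}\right) + 131011\right)} = \sqrt{324375 + \left(\left(-33390 + \frac{712}{33}\right) + 131011\right)} = \sqrt{324375 + \left(- \frac{1101158}{33} + 131011\right)} = \sqrt{324375 + \frac{3222205}{33}} = \sqrt{\frac{13926580}{33}} = \frac{2 \sqrt{114894285}}{33}$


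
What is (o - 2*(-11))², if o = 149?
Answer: 29241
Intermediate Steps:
(o - 2*(-11))² = (149 - 2*(-11))² = (149 + 22)² = 171² = 29241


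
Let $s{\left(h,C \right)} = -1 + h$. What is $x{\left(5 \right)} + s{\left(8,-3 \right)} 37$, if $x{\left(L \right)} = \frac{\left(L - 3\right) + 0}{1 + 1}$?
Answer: $260$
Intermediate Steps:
$x{\left(L \right)} = - \frac{3}{2} + \frac{L}{2}$ ($x{\left(L \right)} = \frac{\left(L - 3\right) + 0}{2} = \left(\left(-3 + L\right) + 0\right) \frac{1}{2} = \left(-3 + L\right) \frac{1}{2} = - \frac{3}{2} + \frac{L}{2}$)
$x{\left(5 \right)} + s{\left(8,-3 \right)} 37 = \left(- \frac{3}{2} + \frac{1}{2} \cdot 5\right) + \left(-1 + 8\right) 37 = \left(- \frac{3}{2} + \frac{5}{2}\right) + 7 \cdot 37 = 1 + 259 = 260$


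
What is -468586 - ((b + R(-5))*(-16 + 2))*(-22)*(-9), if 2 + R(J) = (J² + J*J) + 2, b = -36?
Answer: -429778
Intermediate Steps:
R(J) = 2*J² (R(J) = -2 + ((J² + J*J) + 2) = -2 + ((J² + J²) + 2) = -2 + (2*J² + 2) = -2 + (2 + 2*J²) = 2*J²)
-468586 - ((b + R(-5))*(-16 + 2))*(-22)*(-9) = -468586 - ((-36 + 2*(-5)²)*(-16 + 2))*(-22)*(-9) = -468586 - ((-36 + 2*25)*(-14))*(-22)*(-9) = -468586 - ((-36 + 50)*(-14))*(-22)*(-9) = -468586 - (14*(-14))*(-22)*(-9) = -468586 - (-196*(-22))*(-9) = -468586 - 4312*(-9) = -468586 - 1*(-38808) = -468586 + 38808 = -429778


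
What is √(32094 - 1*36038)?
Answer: 2*I*√986 ≈ 62.801*I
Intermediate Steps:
√(32094 - 1*36038) = √(32094 - 36038) = √(-3944) = 2*I*√986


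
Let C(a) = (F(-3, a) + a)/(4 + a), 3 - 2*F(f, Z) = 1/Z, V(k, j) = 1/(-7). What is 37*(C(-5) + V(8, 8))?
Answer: 4218/35 ≈ 120.51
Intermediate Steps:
V(k, j) = -⅐
F(f, Z) = 3/2 - 1/(2*Z)
C(a) = (a + (-1 + 3*a)/(2*a))/(4 + a) (C(a) = ((-1 + 3*a)/(2*a) + a)/(4 + a) = (a + (-1 + 3*a)/(2*a))/(4 + a))
37*(C(-5) + V(8, 8)) = 37*((½)*(-1 + 2*(-5)² + 3*(-5))/(-5*(4 - 5)) - ⅐) = 37*((½)*(-⅕)*(-1 + 2*25 - 15)/(-1) - ⅐) = 37*((½)*(-⅕)*(-1)*(-1 + 50 - 15) - ⅐) = 37*((½)*(-⅕)*(-1)*34 - ⅐) = 37*(17/5 - ⅐) = 37*(114/35) = 4218/35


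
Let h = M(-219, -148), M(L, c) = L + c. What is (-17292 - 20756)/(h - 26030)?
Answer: 38048/26397 ≈ 1.4414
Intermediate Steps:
h = -367 (h = -219 - 148 = -367)
(-17292 - 20756)/(h - 26030) = (-17292 - 20756)/(-367 - 26030) = -38048/(-26397) = -38048*(-1/26397) = 38048/26397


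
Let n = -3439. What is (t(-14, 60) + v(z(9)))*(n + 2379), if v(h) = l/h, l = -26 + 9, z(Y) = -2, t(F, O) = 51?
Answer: -63070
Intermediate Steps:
l = -17
v(h) = -17/h
(t(-14, 60) + v(z(9)))*(n + 2379) = (51 - 17/(-2))*(-3439 + 2379) = (51 - 17*(-½))*(-1060) = (51 + 17/2)*(-1060) = (119/2)*(-1060) = -63070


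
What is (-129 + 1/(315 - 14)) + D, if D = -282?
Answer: -123710/301 ≈ -411.00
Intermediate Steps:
(-129 + 1/(315 - 14)) + D = (-129 + 1/(315 - 14)) - 282 = (-129 + 1/301) - 282 = -38828/301 - 282 = -123710/301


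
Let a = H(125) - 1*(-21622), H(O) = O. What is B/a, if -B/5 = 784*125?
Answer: -490000/21747 ≈ -22.532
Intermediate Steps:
B = -490000 (B = -3920*125 = -5*98000 = -490000)
a = 21747 (a = 125 - 1*(-21622) = 125 + 21622 = 21747)
B/a = -490000/21747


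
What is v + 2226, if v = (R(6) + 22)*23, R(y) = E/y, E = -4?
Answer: 8150/3 ≈ 2716.7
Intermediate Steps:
R(y) = -4/y
v = 1472/3 (v = (-4/6 + 22)*23 = (-4*⅙ + 22)*23 = (-⅔ + 22)*23 = (64/3)*23 = 1472/3 ≈ 490.67)
v + 2226 = 1472/3 + 2226 = 8150/3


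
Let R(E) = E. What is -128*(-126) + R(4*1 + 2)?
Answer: 16134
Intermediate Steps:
-128*(-126) + R(4*1 + 2) = -128*(-126) + (4*1 + 2) = 16128 + (4 + 2) = 16128 + 6 = 16134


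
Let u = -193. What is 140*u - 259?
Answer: -27279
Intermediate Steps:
140*u - 259 = 140*(-193) - 259 = -27020 - 259 = -27279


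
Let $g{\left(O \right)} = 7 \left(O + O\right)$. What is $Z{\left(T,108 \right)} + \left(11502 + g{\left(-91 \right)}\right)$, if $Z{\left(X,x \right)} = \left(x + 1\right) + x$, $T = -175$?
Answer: $10445$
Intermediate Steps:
$Z{\left(X,x \right)} = 1 + 2 x$ ($Z{\left(X,x \right)} = \left(1 + x\right) + x = 1 + 2 x$)
$g{\left(O \right)} = 14 O$ ($g{\left(O \right)} = 7 \cdot 2 O = 14 O$)
$Z{\left(T,108 \right)} + \left(11502 + g{\left(-91 \right)}\right) = \left(1 + 2 \cdot 108\right) + \left(11502 + 14 \left(-91\right)\right) = \left(1 + 216\right) + \left(11502 - 1274\right) = 217 + 10228 = 10445$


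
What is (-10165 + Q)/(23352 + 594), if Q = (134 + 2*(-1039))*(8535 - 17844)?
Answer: 18086531/23946 ≈ 755.30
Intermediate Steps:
Q = 18096696 (Q = (134 - 2078)*(-9309) = -1944*(-9309) = 18096696)
(-10165 + Q)/(23352 + 594) = (-10165 + 18096696)/(23352 + 594) = 18086531/23946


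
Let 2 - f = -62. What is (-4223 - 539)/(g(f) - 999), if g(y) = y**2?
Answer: -4762/3097 ≈ -1.5376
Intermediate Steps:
f = 64 (f = 2 - 1*(-62) = 2 + 62 = 64)
(-4223 - 539)/(g(f) - 999) = (-4223 - 539)/(64**2 - 999) = -4762/(4096 - 999) = -4762/3097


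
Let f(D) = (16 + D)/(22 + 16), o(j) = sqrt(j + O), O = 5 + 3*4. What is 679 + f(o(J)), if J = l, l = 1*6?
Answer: 12909/19 + sqrt(23)/38 ≈ 679.55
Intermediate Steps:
l = 6
J = 6
O = 17 (O = 5 + 12 = 17)
o(j) = sqrt(17 + j) (o(j) = sqrt(j + 17) = sqrt(17 + j))
f(D) = 8/19 + D/38 (f(D) = (16 + D)/38 = (16 + D)*(1/38) = 8/19 + D/38)
679 + f(o(J)) = 679 + (8/19 + sqrt(17 + 6)/38) = 679 + (8/19 + sqrt(23)/38) = 12909/19 + sqrt(23)/38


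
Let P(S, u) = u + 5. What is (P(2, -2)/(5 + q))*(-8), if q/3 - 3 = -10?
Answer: 3/2 ≈ 1.5000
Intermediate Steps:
q = -21 (q = 9 + 3*(-10) = 9 - 30 = -21)
P(S, u) = 5 + u
(P(2, -2)/(5 + q))*(-8) = ((5 - 2)/(5 - 21))*(-8) = (3/(-16))*(-8) = (3*(-1/16))*(-8) = -3/16*(-8) = 3/2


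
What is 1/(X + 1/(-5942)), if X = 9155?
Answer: 5942/54399009 ≈ 0.00010923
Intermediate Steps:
1/(X + 1/(-5942)) = 1/(9155 + 1/(-5942)) = 1/(9155 - 1/5942) = 1/(54399009/5942) = 5942/54399009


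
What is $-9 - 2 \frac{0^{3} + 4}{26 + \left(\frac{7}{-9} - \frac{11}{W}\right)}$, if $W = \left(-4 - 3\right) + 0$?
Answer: $- \frac{1962}{211} \approx -9.2986$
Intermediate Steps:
$W = -7$ ($W = -7 + 0 = -7$)
$-9 - 2 \frac{0^{3} + 4}{26 + \left(\frac{7}{-9} - \frac{11}{W}\right)} = -9 - 2 \frac{0^{3} + 4}{26 + \left(\frac{7}{-9} - \frac{11}{-7}\right)} = -9 - 2 \frac{0 + 4}{26 + \left(7 \left(- \frac{1}{9}\right) - - \frac{11}{7}\right)} = -9 - 2 \frac{4}{26 + \left(- \frac{7}{9} + \frac{11}{7}\right)} = -9 - 2 \frac{4}{26 + \frac{50}{63}} = -9 - 2 \frac{4}{\frac{1688}{63}} = -9 - 2 \cdot 4 \cdot \frac{63}{1688} = -9 - \frac{63}{211} = - \frac{1962}{211}$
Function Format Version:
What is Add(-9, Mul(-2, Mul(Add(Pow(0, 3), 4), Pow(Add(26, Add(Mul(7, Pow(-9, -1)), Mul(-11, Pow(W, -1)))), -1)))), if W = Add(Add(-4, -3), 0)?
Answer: Rational(-1962, 211) ≈ -9.2986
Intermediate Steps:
W = -7 (W = Add(-7, 0) = -7)
Add(-9, Mul(-2, Mul(Add(Pow(0, 3), 4), Pow(Add(26, Add(Mul(7, Pow(-9, -1)), Mul(-11, Pow(W, -1)))), -1)))) = Add(-9, Mul(-2, Mul(Add(Pow(0, 3), 4), Pow(Add(26, Add(Mul(7, Pow(-9, -1)), Mul(-11, Pow(-7, -1)))), -1)))) = Add(-9, Mul(-2, Mul(Add(0, 4), Pow(Add(26, Add(Mul(7, Rational(-1, 9)), Mul(-11, Rational(-1, 7)))), -1)))) = Add(-9, Mul(-2, Mul(4, Pow(Add(26, Add(Rational(-7, 9), Rational(11, 7))), -1)))) = Add(-9, Mul(-2, Mul(4, Pow(Add(26, Rational(50, 63)), -1)))) = Add(-9, Mul(-2, Mul(4, Pow(Rational(1688, 63), -1)))) = Add(-9, Mul(-2, Mul(4, Rational(63, 1688)))) = Add(-9, Mul(-2, Rational(63, 422))) = Add(-9, Rational(-63, 211)) = Rational(-1962, 211)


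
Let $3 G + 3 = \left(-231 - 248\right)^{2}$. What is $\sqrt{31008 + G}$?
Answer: $\frac{\sqrt{967386}}{3} \approx 327.85$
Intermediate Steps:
$G = \frac{229438}{3}$ ($G = -1 + \frac{\left(-231 - 248\right)^{2}}{3} = -1 + \frac{\left(-479\right)^{2}}{3} = -1 + \frac{1}{3} \cdot 229441 = -1 + \frac{229441}{3} = \frac{229438}{3} \approx 76479.0$)
$\sqrt{31008 + G} = \sqrt{31008 + \frac{229438}{3}} = \sqrt{\frac{322462}{3}} = \frac{\sqrt{967386}}{3}$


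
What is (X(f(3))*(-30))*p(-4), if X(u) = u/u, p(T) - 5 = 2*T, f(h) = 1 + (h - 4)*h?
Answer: 90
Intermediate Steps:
f(h) = 1 + h*(-4 + h) (f(h) = 1 + (-4 + h)*h = 1 + h*(-4 + h))
p(T) = 5 + 2*T
X(u) = 1
(X(f(3))*(-30))*p(-4) = (1*(-30))*(5 + 2*(-4)) = -30*(5 - 8) = -30*(-3) = 90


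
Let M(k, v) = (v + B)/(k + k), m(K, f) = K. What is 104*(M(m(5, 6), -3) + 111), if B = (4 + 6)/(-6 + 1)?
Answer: 11492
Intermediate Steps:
B = -2 (B = 10/(-5) = 10*(-⅕) = -2)
M(k, v) = (-2 + v)/(2*k) (M(k, v) = (v - 2)/(k + k) = (-2 + v)/((2*k)) = (-2 + v)*(1/(2*k)) = (-2 + v)/(2*k))
104*(M(m(5, 6), -3) + 111) = 104*((½)*(-2 - 3)/5 + 111) = 104*((½)*(⅕)*(-5) + 111) = 104*(-½ + 111) = 104*(221/2) = 11492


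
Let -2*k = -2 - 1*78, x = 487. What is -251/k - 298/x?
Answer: -134157/19480 ≈ -6.8869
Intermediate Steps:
k = 40 (k = -(-2 - 1*78)/2 = -(-2 - 78)/2 = -½*(-80) = 40)
-251/k - 298/x = -251/40 - 298/487 = -134157/19480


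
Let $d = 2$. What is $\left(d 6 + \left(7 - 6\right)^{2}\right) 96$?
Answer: $1248$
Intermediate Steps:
$\left(d 6 + \left(7 - 6\right)^{2}\right) 96 = \left(2 \cdot 6 + \left(7 - 6\right)^{2}\right) 96 = \left(12 + 1^{2}\right) 96 = \left(12 + 1\right) 96 = 13 \cdot 96 = 1248$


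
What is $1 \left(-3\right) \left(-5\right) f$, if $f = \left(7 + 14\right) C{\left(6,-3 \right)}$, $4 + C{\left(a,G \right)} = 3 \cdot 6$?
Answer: $4410$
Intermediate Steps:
$C{\left(a,G \right)} = 14$ ($C{\left(a,G \right)} = -4 + 3 \cdot 6 = -4 + 18 = 14$)
$f = 294$ ($f = \left(7 + 14\right) 14 = 21 \cdot 14 = 294$)
$1 \left(-3\right) \left(-5\right) f = 1 \left(-3\right) \left(-5\right) 294 = \left(-3\right) \left(-5\right) 294 = 15 \cdot 294 = 4410$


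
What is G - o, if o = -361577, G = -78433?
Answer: 283144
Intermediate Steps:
G - o = -78433 - 1*(-361577) = -78433 + 361577 = 283144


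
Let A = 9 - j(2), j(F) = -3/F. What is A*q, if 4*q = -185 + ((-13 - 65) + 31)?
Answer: -609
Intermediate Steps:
q = -58 (q = (-185 + ((-13 - 65) + 31))/4 = (-185 + (-78 + 31))/4 = (-185 - 47)/4 = (¼)*(-232) = -58)
A = 21/2 (A = 9 - (-3)/2 = 9 - 1*(-3/2) = 9 + 3/2 = 21/2 ≈ 10.500)
A*q = (21/2)*(-58) = -609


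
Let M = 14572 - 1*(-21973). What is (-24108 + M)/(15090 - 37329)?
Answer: -12437/22239 ≈ -0.55924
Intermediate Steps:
M = 36545 (M = 14572 + 21973 = 36545)
(-24108 + M)/(15090 - 37329) = (-24108 + 36545)/(15090 - 37329) = 12437/(-22239) = 12437*(-1/22239) = -12437/22239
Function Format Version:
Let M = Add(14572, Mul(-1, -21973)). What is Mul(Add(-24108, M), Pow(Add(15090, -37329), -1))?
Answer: Rational(-12437, 22239) ≈ -0.55924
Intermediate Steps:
M = 36545 (M = Add(14572, 21973) = 36545)
Mul(Add(-24108, M), Pow(Add(15090, -37329), -1)) = Mul(Add(-24108, 36545), Pow(Add(15090, -37329), -1)) = Mul(12437, Pow(-22239, -1)) = Mul(12437, Rational(-1, 22239)) = Rational(-12437, 22239)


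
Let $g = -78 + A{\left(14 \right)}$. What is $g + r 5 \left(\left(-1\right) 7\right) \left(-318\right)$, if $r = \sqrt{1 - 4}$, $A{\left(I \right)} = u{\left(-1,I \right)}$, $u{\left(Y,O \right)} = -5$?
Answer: $-83 + 11130 i \sqrt{3} \approx -83.0 + 19278.0 i$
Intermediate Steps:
$A{\left(I \right)} = -5$
$r = i \sqrt{3}$ ($r = \sqrt{-3} = i \sqrt{3} \approx 1.732 i$)
$g = -83$ ($g = -78 - 5 = -83$)
$g + r 5 \left(\left(-1\right) 7\right) \left(-318\right) = -83 + i \sqrt{3} \cdot 5 \left(\left(-1\right) 7\right) \left(-318\right) = -83 + 5 i \sqrt{3} \left(-7\right) \left(-318\right) = -83 + - 35 i \sqrt{3} \left(-318\right) = -83 + 11130 i \sqrt{3}$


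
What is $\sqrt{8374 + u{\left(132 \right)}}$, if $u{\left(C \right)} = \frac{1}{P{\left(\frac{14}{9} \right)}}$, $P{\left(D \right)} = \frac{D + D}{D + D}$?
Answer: $5 \sqrt{335} \approx 91.515$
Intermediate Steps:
$P{\left(D \right)} = 1$ ($P{\left(D \right)} = \frac{2 D}{2 D} = 2 D \frac{1}{2 D} = 1$)
$u{\left(C \right)} = 1$ ($u{\left(C \right)} = 1^{-1} = 1$)
$\sqrt{8374 + u{\left(132 \right)}} = \sqrt{8374 + 1} = \sqrt{8375} = 5 \sqrt{335}$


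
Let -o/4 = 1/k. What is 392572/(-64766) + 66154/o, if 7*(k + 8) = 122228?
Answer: -65431200719228/226681 ≈ -2.8865e+8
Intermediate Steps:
k = 122172/7 (k = -8 + (1/7)*122228 = -8 + 122228/7 = 122172/7 ≈ 17453.)
o = -7/30543 (o = -4/122172/7 = -4*7/122172 = -7/30543 ≈ -0.00022918)
392572/(-64766) + 66154/o = 392572/(-64766) + 66154/(-7/30543) = 392572*(-1/64766) + 66154*(-30543/7) = -196286/32383 - 2020541622/7 = -65431200719228/226681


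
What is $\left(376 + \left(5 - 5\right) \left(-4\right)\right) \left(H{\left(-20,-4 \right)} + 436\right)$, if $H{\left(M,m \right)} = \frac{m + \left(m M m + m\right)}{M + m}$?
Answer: $\frac{507224}{3} \approx 1.6907 \cdot 10^{5}$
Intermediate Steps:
$H{\left(M,m \right)} = \frac{2 m + M m^{2}}{M + m}$ ($H{\left(M,m \right)} = \frac{m + \left(M m m + m\right)}{M + m} = \frac{m + \left(M m^{2} + m\right)}{M + m} = \frac{m + \left(m + M m^{2}\right)}{M + m} = \frac{2 m + M m^{2}}{M + m}$)
$\left(376 + \left(5 - 5\right) \left(-4\right)\right) \left(H{\left(-20,-4 \right)} + 436\right) = \left(376 + \left(5 - 5\right) \left(-4\right)\right) \left(- \frac{4 \left(2 - -80\right)}{-20 - 4} + 436\right) = \left(376 + 0 \left(-4\right)\right) \left(- \frac{4 \left(2 + 80\right)}{-24} + 436\right) = \left(376 + 0\right) \left(\left(-4\right) \left(- \frac{1}{24}\right) 82 + 436\right) = 376 \left(\frac{41}{3} + 436\right) = 376 \cdot \frac{1349}{3} = \frac{507224}{3}$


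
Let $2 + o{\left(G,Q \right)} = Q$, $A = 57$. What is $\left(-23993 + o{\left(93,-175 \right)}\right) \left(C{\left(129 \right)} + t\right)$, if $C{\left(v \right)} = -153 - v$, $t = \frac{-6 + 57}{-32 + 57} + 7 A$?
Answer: $- \frac{14385984}{5} \approx -2.8772 \cdot 10^{6}$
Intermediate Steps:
$o{\left(G,Q \right)} = -2 + Q$
$t = \frac{10026}{25}$ ($t = \frac{-6 + 57}{-32 + 57} + 7 \cdot 57 = \frac{51}{25} + 399 = \frac{10026}{25} \approx 401.04$)
$\left(-23993 + o{\left(93,-175 \right)}\right) \left(C{\left(129 \right)} + t\right) = \left(-23993 - 177\right) \left(\left(-153 - 129\right) + \frac{10026}{25}\right) = - 24170 \left(-282 + \frac{10026}{25}\right) = \left(-24170\right) \frac{2976}{25} = - \frac{14385984}{5}$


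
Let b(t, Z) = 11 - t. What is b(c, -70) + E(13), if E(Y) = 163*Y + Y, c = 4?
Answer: 2139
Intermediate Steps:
E(Y) = 164*Y
b(c, -70) + E(13) = (11 - 1*4) + 164*13 = (11 - 4) + 2132 = 7 + 2132 = 2139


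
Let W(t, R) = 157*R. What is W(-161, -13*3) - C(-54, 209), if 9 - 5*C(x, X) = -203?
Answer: -30827/5 ≈ -6165.4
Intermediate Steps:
C(x, X) = 212/5 (C(x, X) = 9/5 - ⅕*(-203) = 9/5 + 203/5 = 212/5)
W(-161, -13*3) - C(-54, 209) = 157*(-13*3) - 1*212/5 = 157*(-39) - 212/5 = -6123 - 212/5 = -30827/5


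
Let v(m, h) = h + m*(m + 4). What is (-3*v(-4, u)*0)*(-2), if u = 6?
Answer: 0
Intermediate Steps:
v(m, h) = h + m*(4 + m)
(-3*v(-4, u)*0)*(-2) = (-3*(6 + (-4)**2 + 4*(-4))*0)*(-2) = (-3*(6 + 16 - 16)*0)*(-2) = (-3*6*0)*(-2) = -18*0*(-2) = 0*(-2) = 0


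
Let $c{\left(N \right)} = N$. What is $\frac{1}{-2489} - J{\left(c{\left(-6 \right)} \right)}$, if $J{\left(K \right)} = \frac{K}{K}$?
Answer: $- \frac{2490}{2489} \approx -1.0004$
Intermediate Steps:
$J{\left(K \right)} = 1$
$\frac{1}{-2489} - J{\left(c{\left(-6 \right)} \right)} = \frac{1}{-2489} - 1 = - \frac{1}{2489} - 1 = - \frac{2490}{2489}$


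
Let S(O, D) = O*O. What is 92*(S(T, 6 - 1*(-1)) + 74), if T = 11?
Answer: 17940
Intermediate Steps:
S(O, D) = O**2
92*(S(T, 6 - 1*(-1)) + 74) = 92*(11**2 + 74) = 92*(121 + 74) = 92*195 = 17940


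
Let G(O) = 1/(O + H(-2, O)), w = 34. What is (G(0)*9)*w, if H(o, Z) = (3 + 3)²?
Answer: 17/2 ≈ 8.5000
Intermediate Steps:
H(o, Z) = 36 (H(o, Z) = 6² = 36)
G(O) = 1/(36 + O) (G(O) = 1/(O + 36) = 1/(36 + O))
(G(0)*9)*w = (9/(36 + 0))*34 = (9/36)*34 = ((1/36)*9)*34 = (¼)*34 = 17/2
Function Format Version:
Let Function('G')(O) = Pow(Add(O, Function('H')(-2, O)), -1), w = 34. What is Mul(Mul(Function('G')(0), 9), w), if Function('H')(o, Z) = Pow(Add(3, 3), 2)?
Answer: Rational(17, 2) ≈ 8.5000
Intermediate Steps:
Function('H')(o, Z) = 36 (Function('H')(o, Z) = Pow(6, 2) = 36)
Function('G')(O) = Pow(Add(36, O), -1) (Function('G')(O) = Pow(Add(O, 36), -1) = Pow(Add(36, O), -1))
Mul(Mul(Function('G')(0), 9), w) = Mul(Mul(Pow(Add(36, 0), -1), 9), 34) = Mul(Mul(Pow(36, -1), 9), 34) = Mul(Mul(Rational(1, 36), 9), 34) = Mul(Rational(1, 4), 34) = Rational(17, 2)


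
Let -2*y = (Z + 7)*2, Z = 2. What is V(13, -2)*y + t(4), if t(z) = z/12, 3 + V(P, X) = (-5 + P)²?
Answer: -1646/3 ≈ -548.67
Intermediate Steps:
V(P, X) = -3 + (-5 + P)²
t(z) = z/12 (t(z) = z*(1/12) = z/12)
y = -9 (y = -(2 + 7)*2/2 = -9*2/2 = -½*18 = -9)
V(13, -2)*y + t(4) = (-3 + (-5 + 13)²)*(-9) + (1/12)*4 = (-3 + 8²)*(-9) + ⅓ = (-3 + 64)*(-9) + ⅓ = 61*(-9) + ⅓ = -549 + ⅓ = -1646/3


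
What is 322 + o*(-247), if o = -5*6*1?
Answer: 7732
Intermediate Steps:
o = -30 (o = -30*1 = -30)
322 + o*(-247) = 322 - 30*(-247) = 322 + 7410 = 7732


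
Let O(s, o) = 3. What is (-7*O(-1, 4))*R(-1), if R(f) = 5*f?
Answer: 105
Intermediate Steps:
(-7*O(-1, 4))*R(-1) = (-7*3)*(5*(-1)) = -21*(-5) = 105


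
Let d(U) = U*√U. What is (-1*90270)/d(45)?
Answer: -2006*√5/15 ≈ -299.04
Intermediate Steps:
d(U) = U^(3/2)
(-1*90270)/d(45) = (-1*90270)/(45^(3/2)) = -90270*√5/675 = -2006*√5/15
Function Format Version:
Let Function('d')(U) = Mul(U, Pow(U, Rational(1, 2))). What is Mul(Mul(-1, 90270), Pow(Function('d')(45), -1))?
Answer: Mul(Rational(-2006, 15), Pow(5, Rational(1, 2))) ≈ -299.04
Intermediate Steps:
Function('d')(U) = Pow(U, Rational(3, 2))
Mul(Mul(-1, 90270), Pow(Function('d')(45), -1)) = Mul(Mul(-1, 90270), Pow(Pow(45, Rational(3, 2)), -1)) = Mul(-90270, Pow(Mul(135, Pow(5, Rational(1, 2))), -1)) = Mul(-90270, Mul(Rational(1, 675), Pow(5, Rational(1, 2)))) = Mul(Rational(-2006, 15), Pow(5, Rational(1, 2)))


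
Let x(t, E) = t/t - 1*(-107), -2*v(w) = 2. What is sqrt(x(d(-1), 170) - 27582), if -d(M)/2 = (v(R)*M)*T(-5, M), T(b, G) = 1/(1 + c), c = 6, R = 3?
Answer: I*sqrt(27474) ≈ 165.75*I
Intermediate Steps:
v(w) = -1 (v(w) = -1/2*2 = -1)
T(b, G) = 1/7 (T(b, G) = 1/(1 + 6) = 1/7)
d(M) = 2*M/7 (d(M) = -2*(-M)/7 = -(-2)*M/7 = 2*M/7)
x(t, E) = 108 (x(t, E) = 1 + 107 = 108)
sqrt(x(d(-1), 170) - 27582) = sqrt(108 - 27582) = sqrt(-27474) = I*sqrt(27474)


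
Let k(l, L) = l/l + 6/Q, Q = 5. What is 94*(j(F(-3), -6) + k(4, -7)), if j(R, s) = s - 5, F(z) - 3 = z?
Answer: -4136/5 ≈ -827.20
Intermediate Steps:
F(z) = 3 + z
j(R, s) = -5 + s
k(l, L) = 11/5 (k(l, L) = l/l + 6/5 = 1 + 6*(⅕) = 1 + 6/5 = 11/5)
94*(j(F(-3), -6) + k(4, -7)) = 94*((-5 - 6) + 11/5) = 94*(-11 + 11/5) = 94*(-44/5) = -4136/5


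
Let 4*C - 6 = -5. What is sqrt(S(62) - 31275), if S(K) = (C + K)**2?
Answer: 3*I*sqrt(48711)/4 ≈ 165.53*I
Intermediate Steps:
C = 1/4 (C = 3/2 + (1/4)*(-5) = 3/2 - 5/4 = 1/4 ≈ 0.25000)
S(K) = (1/4 + K)**2
sqrt(S(62) - 31275) = sqrt((1 + 4*62)**2/16 - 31275) = sqrt((1 + 248)**2/16 - 31275) = sqrt((1/16)*249**2 - 31275) = sqrt((1/16)*62001 - 31275) = sqrt(62001/16 - 31275) = sqrt(-438399/16) = 3*I*sqrt(48711)/4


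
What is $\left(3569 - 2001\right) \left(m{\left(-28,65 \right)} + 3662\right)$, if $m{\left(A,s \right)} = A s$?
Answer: $2888256$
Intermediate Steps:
$\left(3569 - 2001\right) \left(m{\left(-28,65 \right)} + 3662\right) = \left(3569 - 2001\right) \left(\left(-28\right) 65 + 3662\right) = 1568 \left(-1820 + 3662\right) = 1568 \cdot 1842 = 2888256$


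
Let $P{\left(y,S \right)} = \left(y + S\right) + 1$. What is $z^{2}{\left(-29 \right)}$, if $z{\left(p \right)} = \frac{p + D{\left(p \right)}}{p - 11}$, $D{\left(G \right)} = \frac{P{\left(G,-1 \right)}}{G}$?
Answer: $\frac{49}{100} \approx 0.49$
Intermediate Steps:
$P{\left(y,S \right)} = 1 + S + y$ ($P{\left(y,S \right)} = \left(S + y\right) + 1 = 1 + S + y$)
$D{\left(G \right)} = 1$ ($D{\left(G \right)} = \frac{1 - 1 + G}{G} = \frac{G}{G} = 1$)
$z{\left(p \right)} = \frac{1 + p}{-11 + p}$ ($z{\left(p \right)} = \frac{p + 1}{p - 11} = \frac{1 + p}{-11 + p}$)
$z^{2}{\left(-29 \right)} = \left(\frac{1 - 29}{-11 - 29}\right)^{2} = \left(\frac{1}{-40} \left(-28\right)\right)^{2} = \left(\left(- \frac{1}{40}\right) \left(-28\right)\right)^{2} = \left(\frac{7}{10}\right)^{2} = \frac{49}{100}$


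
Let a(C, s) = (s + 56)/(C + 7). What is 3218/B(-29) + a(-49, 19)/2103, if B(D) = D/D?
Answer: 94744331/29442 ≈ 3218.0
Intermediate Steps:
a(C, s) = (56 + s)/(7 + C)
B(D) = 1
3218/B(-29) + a(-49, 19)/2103 = 3218/1 + ((56 + 19)/(7 - 49))/2103 = 3218*1 + (75/(-42))*(1/2103) = 3218 - 1/42*75*(1/2103) = 3218 - 25/14*1/2103 = 3218 - 25/29442 = 94744331/29442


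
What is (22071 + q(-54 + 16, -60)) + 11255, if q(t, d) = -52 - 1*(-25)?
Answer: 33299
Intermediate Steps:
q(t, d) = -27 (q(t, d) = -52 + 25 = -27)
(22071 + q(-54 + 16, -60)) + 11255 = (22071 - 27) + 11255 = 22044 + 11255 = 33299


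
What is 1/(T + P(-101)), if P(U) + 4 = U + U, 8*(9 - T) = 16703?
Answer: -8/18279 ≈ -0.00043766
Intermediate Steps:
T = -16631/8 (T = 9 - ⅛*16703 = 9 - 16703/8 = -16631/8 ≈ -2078.9)
P(U) = -4 + 2*U (P(U) = -4 + (U + U) = -4 + 2*U)
1/(T + P(-101)) = 1/(-16631/8 + (-4 + 2*(-101))) = 1/(-16631/8 + (-4 - 202)) = 1/(-16631/8 - 206) = 1/(-18279/8) = -8/18279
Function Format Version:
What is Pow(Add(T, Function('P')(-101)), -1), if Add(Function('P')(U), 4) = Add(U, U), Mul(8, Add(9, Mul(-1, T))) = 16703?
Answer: Rational(-8, 18279) ≈ -0.00043766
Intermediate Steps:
T = Rational(-16631, 8) (T = Add(9, Mul(Rational(-1, 8), 16703)) = Add(9, Rational(-16703, 8)) = Rational(-16631, 8) ≈ -2078.9)
Function('P')(U) = Add(-4, Mul(2, U)) (Function('P')(U) = Add(-4, Add(U, U)) = Add(-4, Mul(2, U)))
Pow(Add(T, Function('P')(-101)), -1) = Pow(Add(Rational(-16631, 8), Add(-4, Mul(2, -101))), -1) = Pow(Add(Rational(-16631, 8), Add(-4, -202)), -1) = Pow(Add(Rational(-16631, 8), -206), -1) = Pow(Rational(-18279, 8), -1) = Rational(-8, 18279)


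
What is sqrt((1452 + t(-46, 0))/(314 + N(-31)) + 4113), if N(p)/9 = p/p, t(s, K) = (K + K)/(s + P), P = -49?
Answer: sqrt(429574173)/323 ≈ 64.168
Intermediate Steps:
t(s, K) = 2*K/(-49 + s) (t(s, K) = (K + K)/(s - 49) = (2*K)/(-49 + s) = 2*K/(-49 + s))
N(p) = 9 (N(p) = 9*(p/p) = 9*1 = 9)
sqrt((1452 + t(-46, 0))/(314 + N(-31)) + 4113) = sqrt((1452 + 2*0/(-49 - 46))/(314 + 9) + 4113) = sqrt((1452 + 2*0/(-95))/323 + 4113) = sqrt((1452 + 2*0*(-1/95))*(1/323) + 4113) = sqrt((1452 + 0)*(1/323) + 4113) = sqrt(1452*(1/323) + 4113) = sqrt(1452/323 + 4113) = sqrt(1329951/323) = sqrt(429574173)/323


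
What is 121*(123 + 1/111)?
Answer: 1652134/111 ≈ 14884.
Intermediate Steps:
121*(123 + 1/111) = 121*(13654/111) = 1652134/111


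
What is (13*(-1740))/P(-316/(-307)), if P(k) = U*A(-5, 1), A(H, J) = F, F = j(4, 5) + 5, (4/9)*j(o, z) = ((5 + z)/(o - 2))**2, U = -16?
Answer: 1131/49 ≈ 23.082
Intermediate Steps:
j(o, z) = 9*(5 + z)**2/(4*(-2 + o)**2) (j(o, z) = 9*((5 + z)/(o - 2))**2/4 = 9*((5 + z)/(-2 + o))**2/4 = 9*((5 + z)**2/(-2 + o)**2)/4 = 9*(5 + z)**2/(4*(-2 + o)**2))
F = 245/4 (F = 9*(5 + 5)**2/(4*(-2 + 4)**2) + 5 = (9/4)*10**2/2**2 + 5 = (9/4)*(1/4)*100 + 5 = 225/4 + 5 = 245/4 ≈ 61.250)
A(H, J) = 245/4
P(k) = -980 (P(k) = -16*245/4 = -980)
(13*(-1740))/P(-316/(-307)) = (13*(-1740))/(-980) = -22620*(-1/980) = 1131/49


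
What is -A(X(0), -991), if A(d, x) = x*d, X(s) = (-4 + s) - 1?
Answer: -4955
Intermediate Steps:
X(s) = -5 + s
A(d, x) = d*x
-A(X(0), -991) = -(-5 + 0)*(-991) = -(-5)*(-991) = -1*4955 = -4955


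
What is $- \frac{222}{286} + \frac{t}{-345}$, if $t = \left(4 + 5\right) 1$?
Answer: $- \frac{13194}{16445} \approx -0.80231$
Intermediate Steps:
$t = 9$ ($t = 9 \cdot 1 = 9$)
$- \frac{222}{286} + \frac{t}{-345} = - \frac{222}{286} + \frac{9}{-345} = \left(-222\right) \frac{1}{286} + 9 \left(- \frac{1}{345}\right) = - \frac{111}{143} - \frac{3}{115} = - \frac{13194}{16445}$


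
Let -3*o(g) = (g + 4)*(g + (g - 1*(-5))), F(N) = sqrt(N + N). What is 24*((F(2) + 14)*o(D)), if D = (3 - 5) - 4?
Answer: -1792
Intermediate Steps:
D = -6 (D = -2 - 4 = -6)
F(N) = sqrt(2)*sqrt(N) (F(N) = sqrt(2*N) = sqrt(2)*sqrt(N))
o(g) = -(4 + g)*(5 + 2*g)/3 (o(g) = -(g + 4)*(g + (g - 1*(-5)))/3 = -(4 + g)*(g + (g + 5))/3 = -(4 + g)*(g + (5 + g))/3 = -(4 + g)*(5 + 2*g)/3)
24*((F(2) + 14)*o(D)) = 24*((sqrt(2)*sqrt(2) + 14)*(-20/3 - 13/3*(-6) - 2/3*(-6)**2)) = 24*((2 + 14)*(-20/3 + 26 - 2/3*36)) = 24*(16*(-20/3 + 26 - 24)) = 24*(16*(-14/3)) = 24*(-224/3) = -1792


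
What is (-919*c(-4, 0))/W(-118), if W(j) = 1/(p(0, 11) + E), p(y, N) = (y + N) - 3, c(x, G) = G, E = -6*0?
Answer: 0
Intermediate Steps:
E = 0
p(y, N) = -3 + N + y (p(y, N) = (N + y) - 3 = -3 + N + y)
W(j) = ⅛ (W(j) = 1/((-3 + 11 + 0) + 0) = 1/(8 + 0) = 1/8 = ⅛)
(-919*c(-4, 0))/W(-118) = (-919*0)/(⅛) = 0*8 = 0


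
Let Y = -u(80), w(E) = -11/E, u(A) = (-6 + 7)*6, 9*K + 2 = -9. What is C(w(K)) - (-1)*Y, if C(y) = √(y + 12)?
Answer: -6 + √21 ≈ -1.4174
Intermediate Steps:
K = -11/9 (K = -2/9 + (⅑)*(-9) = -2/9 - 1 = -11/9 ≈ -1.2222)
u(A) = 6 (u(A) = 1*6 = 6)
C(y) = √(12 + y)
Y = -6 (Y = -1*6 = -6)
C(w(K)) - (-1)*Y = √(12 - 11/(-11/9)) - (-1)*(-6) = √(12 - 11*(-9/11)) - 1*6 = √(12 + 9) - 6 = √21 - 6 = -6 + √21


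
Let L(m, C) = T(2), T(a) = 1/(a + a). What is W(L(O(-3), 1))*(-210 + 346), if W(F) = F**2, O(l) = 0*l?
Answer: 17/2 ≈ 8.5000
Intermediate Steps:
O(l) = 0
T(a) = 1/(2*a)
L(m, C) = 1/4 (L(m, C) = (1/2)/2 = (1/2)*(1/2) = 1/4)
W(L(O(-3), 1))*(-210 + 346) = (1/4)**2*(-210 + 346) = (1/16)*136 = 17/2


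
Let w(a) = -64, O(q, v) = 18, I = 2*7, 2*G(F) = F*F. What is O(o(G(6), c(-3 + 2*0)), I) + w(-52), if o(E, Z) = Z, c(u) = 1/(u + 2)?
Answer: -46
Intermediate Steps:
G(F) = F²/2 (G(F) = (F*F)/2 = F²/2)
c(u) = 1/(2 + u)
I = 14
O(o(G(6), c(-3 + 2*0)), I) + w(-52) = 18 - 64 = -46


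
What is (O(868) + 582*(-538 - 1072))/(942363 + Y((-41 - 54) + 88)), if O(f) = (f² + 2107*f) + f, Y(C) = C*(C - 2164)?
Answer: 411537/239390 ≈ 1.7191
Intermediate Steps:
Y(C) = C*(-2164 + C)
O(f) = f² + 2108*f
(O(868) + 582*(-538 - 1072))/(942363 + Y((-41 - 54) + 88)) = (868*(2108 + 868) + 582*(-538 - 1072))/(942363 + ((-41 - 54) + 88)*(-2164 + ((-41 - 54) + 88))) = (868*2976 + 582*(-1610))/(942363 + (-95 + 88)*(-2164 + (-95 + 88))) = (2583168 - 937020)/(942363 - 7*(-2164 - 7)) = 1646148/(942363 - 7*(-2171)) = 1646148/(942363 + 15197) = 1646148/957560 = 1646148*(1/957560) = 411537/239390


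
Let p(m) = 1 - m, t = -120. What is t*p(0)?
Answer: -120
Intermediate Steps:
t*p(0) = -120*(1 - 1*0) = -120*(1 + 0) = -120*1 = -120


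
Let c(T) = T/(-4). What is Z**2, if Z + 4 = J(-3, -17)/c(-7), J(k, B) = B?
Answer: 9216/49 ≈ 188.08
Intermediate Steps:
c(T) = -T/4 (c(T) = T*(-1/4) = -T/4)
Z = -96/7 (Z = -4 - 17/((-1/4*(-7))) = -4 - 17/7/4 = -4 - 17*4/7 = -4 - 68/7 = -96/7 ≈ -13.714)
Z**2 = (-96/7)**2 = 9216/49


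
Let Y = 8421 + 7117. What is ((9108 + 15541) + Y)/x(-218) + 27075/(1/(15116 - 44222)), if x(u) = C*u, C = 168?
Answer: -4123051184141/5232 ≈ -7.8804e+8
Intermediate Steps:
x(u) = 168*u
Y = 15538
((9108 + 15541) + Y)/x(-218) + 27075/(1/(15116 - 44222)) = ((9108 + 15541) + 15538)/((168*(-218))) + 27075/(1/(15116 - 44222)) = (24649 + 15538)/(-36624) + 27075/(1/(-29106)) = 40187*(-1/36624) + 27075/(-1/29106) = -5741/5232 + 27075*(-29106) = -5741/5232 - 788044950 = -4123051184141/5232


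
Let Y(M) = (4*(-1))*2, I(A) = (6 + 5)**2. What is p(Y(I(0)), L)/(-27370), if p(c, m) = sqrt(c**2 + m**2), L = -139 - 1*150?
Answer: -sqrt(83585)/27370 ≈ -0.010563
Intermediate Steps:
L = -289 (L = -139 - 150 = -289)
I(A) = 121 (I(A) = 11**2 = 121)
Y(M) = -8 (Y(M) = -4*2 = -8)
p(Y(I(0)), L)/(-27370) = sqrt((-8)**2 + (-289)**2)/(-27370) = sqrt(64 + 83521)*(-1/27370) = sqrt(83585)*(-1/27370) = -sqrt(83585)/27370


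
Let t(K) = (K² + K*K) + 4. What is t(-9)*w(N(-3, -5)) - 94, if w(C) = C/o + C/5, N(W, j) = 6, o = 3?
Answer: 2186/5 ≈ 437.20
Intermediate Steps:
t(K) = 4 + 2*K² (t(K) = (K² + K²) + 4 = 2*K² + 4 = 4 + 2*K²)
w(C) = 8*C/15 (w(C) = C/3 + C/5 = 8*C/15)
t(-9)*w(N(-3, -5)) - 94 = (4 + 2*(-9)²)*((8/15)*6) - 94 = (4 + 2*81)*(16/5) - 94 = (4 + 162)*(16/5) - 94 = 166*(16/5) - 94 = 2656/5 - 94 = 2186/5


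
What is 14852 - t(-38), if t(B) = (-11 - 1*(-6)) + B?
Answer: 14895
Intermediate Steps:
t(B) = -5 + B (t(B) = (-11 + 6) + B = -5 + B)
14852 - t(-38) = 14852 - (-5 - 38) = 14852 - 1*(-43) = 14852 + 43 = 14895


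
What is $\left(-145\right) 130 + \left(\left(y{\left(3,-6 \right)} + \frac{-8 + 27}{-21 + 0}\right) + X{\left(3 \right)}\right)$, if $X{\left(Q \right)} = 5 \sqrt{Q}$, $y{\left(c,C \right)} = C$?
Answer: $- \frac{395995}{21} + 5 \sqrt{3} \approx -18848.0$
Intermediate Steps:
$\left(-145\right) 130 + \left(\left(y{\left(3,-6 \right)} + \frac{-8 + 27}{-21 + 0}\right) + X{\left(3 \right)}\right) = \left(-145\right) 130 - \left(6 - 5 \sqrt{3} - \frac{-8 + 27}{-21 + 0}\right) = -18850 - \left(6 + \frac{19}{21} - 5 \sqrt{3}\right) = -18850 + \left(\left(-6 + 19 \left(- \frac{1}{21}\right)\right) + 5 \sqrt{3}\right) = -18850 + \left(\left(-6 - \frac{19}{21}\right) + 5 \sqrt{3}\right) = -18850 - \left(\frac{145}{21} - 5 \sqrt{3}\right) = - \frac{395995}{21} + 5 \sqrt{3}$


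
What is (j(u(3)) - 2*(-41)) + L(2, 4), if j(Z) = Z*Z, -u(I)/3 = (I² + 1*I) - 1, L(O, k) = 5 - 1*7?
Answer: 1169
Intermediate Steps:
L(O, k) = -2 (L(O, k) = 5 - 7 = -2)
u(I) = 3 - 3*I - 3*I² (u(I) = -3*((I² + 1*I) - 1) = -3*((I² + I) - 1) = -3*((I + I²) - 1) = -3*(-1 + I + I²) = 3 - 3*I - 3*I²)
j(Z) = Z²
(j(u(3)) - 2*(-41)) + L(2, 4) = ((3 - 3*3 - 3*3²)² - 2*(-41)) - 2 = ((3 - 9 - 3*9)² + 82) - 2 = ((3 - 9 - 27)² + 82) - 2 = ((-33)² + 82) - 2 = (1089 + 82) - 2 = 1171 - 2 = 1169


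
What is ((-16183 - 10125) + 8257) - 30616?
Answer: -48667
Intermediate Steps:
((-16183 - 10125) + 8257) - 30616 = (-26308 + 8257) - 30616 = -18051 - 30616 = -48667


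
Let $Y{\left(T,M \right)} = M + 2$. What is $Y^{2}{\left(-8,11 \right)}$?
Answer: $169$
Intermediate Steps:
$Y{\left(T,M \right)} = 2 + M$
$Y^{2}{\left(-8,11 \right)} = \left(2 + 11\right)^{2} = 13^{2} = 169$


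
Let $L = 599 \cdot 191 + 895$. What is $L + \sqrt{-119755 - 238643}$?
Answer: $115304 + 3 i \sqrt{39822} \approx 1.153 \cdot 10^{5} + 598.66 i$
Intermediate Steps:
$L = 115304$ ($L = 114409 + 895 = 115304$)
$L + \sqrt{-119755 - 238643} = 115304 + \sqrt{-119755 - 238643} = 115304 + \sqrt{-358398} = 115304 + 3 i \sqrt{39822}$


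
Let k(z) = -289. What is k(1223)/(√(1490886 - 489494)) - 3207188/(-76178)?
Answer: 1603594/38089 - 289*√62587/250348 ≈ 41.812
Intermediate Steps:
k(1223)/(√(1490886 - 489494)) - 3207188/(-76178) = -289/√(1490886 - 489494) - 3207188/(-76178) = -289*√62587/250348 - 3207188*(-1/76178) = -289*√62587/250348 + 1603594/38089 = 1603594/38089 - 289*√62587/250348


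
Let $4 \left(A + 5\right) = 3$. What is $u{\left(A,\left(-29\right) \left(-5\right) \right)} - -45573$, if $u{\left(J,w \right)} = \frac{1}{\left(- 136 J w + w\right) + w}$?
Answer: $\frac{3832689301}{84100} \approx 45573.0$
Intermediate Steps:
$A = - \frac{17}{4}$ ($A = -5 + \frac{1}{4} \cdot 3 = -5 + \frac{3}{4} = - \frac{17}{4} \approx -4.25$)
$u{\left(J,w \right)} = \frac{1}{2 w - 136 J w}$ ($u{\left(J,w \right)} = \frac{1}{\left(- 136 J w + w\right) + w} = \frac{1}{\left(w - 136 J w\right) + w} = \frac{1}{2 w - 136 J w}$)
$u{\left(A,\left(-29\right) \left(-5\right) \right)} - -45573 = - \frac{1}{2 \left(\left(-29\right) \left(-5\right)\right) \left(-1 + 68 \left(- \frac{17}{4}\right)\right)} - -45573 = - \frac{1}{2 \cdot 145 \left(-1 - 289\right)} + 45573 = \left(- \frac{1}{2}\right) \frac{1}{145} \frac{1}{-290} + 45573 = \left(- \frac{1}{2}\right) \frac{1}{145} \left(- \frac{1}{290}\right) + 45573 = \frac{1}{84100} + 45573 = \frac{3832689301}{84100}$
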